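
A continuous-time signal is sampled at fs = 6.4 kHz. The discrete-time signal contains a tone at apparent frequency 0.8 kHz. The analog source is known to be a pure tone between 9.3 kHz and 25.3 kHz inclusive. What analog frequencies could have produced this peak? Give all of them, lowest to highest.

12 kHz, 13.6 kHz, 18.4 kHz, 20 kHz, 24.8 kHz

Frequencies that alias to 0.8 kHz are k·fs ± 0.8 kHz for integer k ≥ 0.
k=0: 0.8 kHz.
k=1: 5.6 kHz, 7.2 kHz.
k=2: 12 kHz, 13.6 kHz.
k=3: 18.4 kHz, 20 kHz.
k=4: 24.8 kHz, 26.4 kHz.
k=5: 31.2 kHz, 32.8 kHz.
Within [9.3 kHz, 25.3 kHz]: 12 kHz, 13.6 kHz, 18.4 kHz, 20 kHz, 24.8 kHz.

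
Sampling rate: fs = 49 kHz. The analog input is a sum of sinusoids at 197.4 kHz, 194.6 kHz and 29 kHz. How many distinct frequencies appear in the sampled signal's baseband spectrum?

fs/2 = 24.5 kHz.
197.4 kHz mod fs = 1.4 kHz.
1.4 kHz ≤ fs/2 = 24.5 kHz, appears at 1.4 kHz.
194.6 kHz mod fs = 47.6 kHz.
47.6 kHz > fs/2 = 24.5 kHz, folds to fs − 47.6 kHz = 1.4 kHz.
29 kHz > fs/2 = 24.5 kHz, folds to fs − 29 kHz = 20 kHz.
Distinct values: {1.4 kHz, 20 kHz} → 2.

2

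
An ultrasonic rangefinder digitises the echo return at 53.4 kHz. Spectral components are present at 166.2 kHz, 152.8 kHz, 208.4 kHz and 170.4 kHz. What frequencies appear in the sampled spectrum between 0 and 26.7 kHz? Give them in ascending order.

5.2 kHz, 6 kHz, 7.4 kHz, 10.2 kHz

fs/2 = 26.7 kHz.
166.2 kHz mod fs = 6 kHz.
6 kHz ≤ fs/2 = 26.7 kHz, appears at 6 kHz.
152.8 kHz mod fs = 46 kHz.
46 kHz > fs/2 = 26.7 kHz, folds to fs − 46 kHz = 7.4 kHz.
208.4 kHz mod fs = 48.2 kHz.
48.2 kHz > fs/2 = 26.7 kHz, folds to fs − 48.2 kHz = 5.2 kHz.
170.4 kHz mod fs = 10.2 kHz.
10.2 kHz ≤ fs/2 = 26.7 kHz, appears at 10.2 kHz.
Distinct values: {5.2 kHz, 6 kHz, 7.4 kHz, 10.2 kHz}.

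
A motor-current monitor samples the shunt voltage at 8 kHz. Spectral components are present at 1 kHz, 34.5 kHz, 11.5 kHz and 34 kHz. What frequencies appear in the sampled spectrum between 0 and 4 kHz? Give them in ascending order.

fs/2 = 4 kHz.
1 kHz ≤ fs/2 = 4 kHz, passes unchanged.
34.5 kHz mod fs = 2.5 kHz.
2.5 kHz ≤ fs/2 = 4 kHz, appears at 2.5 kHz.
11.5 kHz mod fs = 3.5 kHz.
3.5 kHz ≤ fs/2 = 4 kHz, appears at 3.5 kHz.
34 kHz mod fs = 2 kHz.
2 kHz ≤ fs/2 = 4 kHz, appears at 2 kHz.
Distinct values: {1 kHz, 2 kHz, 2.5 kHz, 3.5 kHz}.

1 kHz, 2 kHz, 2.5 kHz, 3.5 kHz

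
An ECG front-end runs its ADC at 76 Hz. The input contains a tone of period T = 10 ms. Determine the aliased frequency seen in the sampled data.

T = 10 ms → f = 1/T = 100 Hz.
100 Hz mod fs = 24 Hz.
24 Hz ≤ fs/2 = 38 Hz, appears at 24 Hz.

24 Hz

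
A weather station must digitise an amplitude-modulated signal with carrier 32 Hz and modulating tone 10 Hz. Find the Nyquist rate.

AM sidebands sit at fc ± fm = 22 Hz and 42 Hz.
Highest-frequency component: 42 Hz.
Nyquist rate = 2 × 42 Hz = 84 Hz.

84 Hz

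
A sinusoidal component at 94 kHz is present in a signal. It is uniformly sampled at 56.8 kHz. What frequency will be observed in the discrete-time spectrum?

94 kHz mod fs = 37.2 kHz.
37.2 kHz > fs/2 = 28.4 kHz, folds to fs − 37.2 kHz = 19.6 kHz.

19.6 kHz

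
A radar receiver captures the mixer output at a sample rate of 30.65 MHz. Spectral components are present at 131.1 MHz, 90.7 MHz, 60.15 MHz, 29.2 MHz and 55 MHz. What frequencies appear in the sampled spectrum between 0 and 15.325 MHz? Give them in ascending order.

fs/2 = 15.325 MHz.
131.1 MHz mod fs = 8.5 MHz.
8.5 MHz ≤ fs/2 = 15.325 MHz, appears at 8.5 MHz.
90.7 MHz mod fs = 29.4 MHz.
29.4 MHz > fs/2 = 15.325 MHz, folds to fs − 29.4 MHz = 1.25 MHz.
60.15 MHz mod fs = 29.5 MHz.
29.5 MHz > fs/2 = 15.325 MHz, folds to fs − 29.5 MHz = 1.15 MHz.
29.2 MHz > fs/2 = 15.325 MHz, folds to fs − 29.2 MHz = 1.45 MHz.
55 MHz mod fs = 24.35 MHz.
24.35 MHz > fs/2 = 15.325 MHz, folds to fs − 24.35 MHz = 6.3 MHz.
Distinct values: {1.15 MHz, 1.25 MHz, 1.45 MHz, 6.3 MHz, 8.5 MHz}.

1.15 MHz, 1.25 MHz, 1.45 MHz, 6.3 MHz, 8.5 MHz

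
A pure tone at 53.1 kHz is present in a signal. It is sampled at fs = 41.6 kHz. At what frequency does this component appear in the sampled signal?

11.5 kHz

53.1 kHz mod fs = 11.5 kHz.
11.5 kHz ≤ fs/2 = 20.8 kHz, appears at 11.5 kHz.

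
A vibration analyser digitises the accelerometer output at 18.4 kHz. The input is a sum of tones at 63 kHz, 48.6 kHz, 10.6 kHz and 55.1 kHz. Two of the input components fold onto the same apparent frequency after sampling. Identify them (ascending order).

10.6 kHz, 63 kHz

fs/2 = 9.2 kHz.
63 kHz mod fs = 7.8 kHz.
7.8 kHz ≤ fs/2 = 9.2 kHz, appears at 7.8 kHz.
48.6 kHz mod fs = 11.8 kHz.
11.8 kHz > fs/2 = 9.2 kHz, folds to fs − 11.8 kHz = 6.6 kHz.
10.6 kHz > fs/2 = 9.2 kHz, folds to fs − 10.6 kHz = 7.8 kHz.
55.1 kHz mod fs = 18.3 kHz.
18.3 kHz > fs/2 = 9.2 kHz, folds to fs − 18.3 kHz = 0.1 kHz.
10.6 kHz and 63 kHz both map to 7.8 kHz.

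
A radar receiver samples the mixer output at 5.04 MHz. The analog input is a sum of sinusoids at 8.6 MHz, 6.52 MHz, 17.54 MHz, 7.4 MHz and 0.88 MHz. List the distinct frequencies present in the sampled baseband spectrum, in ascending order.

fs/2 = 2.52 MHz.
8.6 MHz mod fs = 3.56 MHz.
3.56 MHz > fs/2 = 2.52 MHz, folds to fs − 3.56 MHz = 1.48 MHz.
6.52 MHz mod fs = 1.48 MHz.
1.48 MHz ≤ fs/2 = 2.52 MHz, appears at 1.48 MHz.
17.54 MHz mod fs = 2.42 MHz.
2.42 MHz ≤ fs/2 = 2.52 MHz, appears at 2.42 MHz.
7.4 MHz mod fs = 2.36 MHz.
2.36 MHz ≤ fs/2 = 2.52 MHz, appears at 2.36 MHz.
0.88 MHz ≤ fs/2 = 2.52 MHz, passes unchanged.
Distinct values: {0.88 MHz, 1.48 MHz, 2.36 MHz, 2.42 MHz}.

0.88 MHz, 1.48 MHz, 2.36 MHz, 2.42 MHz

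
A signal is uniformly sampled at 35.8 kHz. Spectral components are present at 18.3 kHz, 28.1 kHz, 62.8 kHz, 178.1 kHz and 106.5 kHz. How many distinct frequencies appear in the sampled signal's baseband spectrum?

fs/2 = 17.9 kHz.
18.3 kHz > fs/2 = 17.9 kHz, folds to fs − 18.3 kHz = 17.5 kHz.
28.1 kHz > fs/2 = 17.9 kHz, folds to fs − 28.1 kHz = 7.7 kHz.
62.8 kHz mod fs = 27 kHz.
27 kHz > fs/2 = 17.9 kHz, folds to fs − 27 kHz = 8.8 kHz.
178.1 kHz mod fs = 34.9 kHz.
34.9 kHz > fs/2 = 17.9 kHz, folds to fs − 34.9 kHz = 0.9 kHz.
106.5 kHz mod fs = 34.9 kHz.
34.9 kHz > fs/2 = 17.9 kHz, folds to fs − 34.9 kHz = 0.9 kHz.
Distinct values: {0.9 kHz, 7.7 kHz, 8.8 kHz, 17.5 kHz} → 4.

4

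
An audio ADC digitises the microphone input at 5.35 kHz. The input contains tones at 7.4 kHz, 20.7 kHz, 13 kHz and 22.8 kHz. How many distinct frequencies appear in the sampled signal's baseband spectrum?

4

fs/2 = 2.675 kHz.
7.4 kHz mod fs = 2.05 kHz.
2.05 kHz ≤ fs/2 = 2.675 kHz, appears at 2.05 kHz.
20.7 kHz mod fs = 4.65 kHz.
4.65 kHz > fs/2 = 2.675 kHz, folds to fs − 4.65 kHz = 0.7 kHz.
13 kHz mod fs = 2.3 kHz.
2.3 kHz ≤ fs/2 = 2.675 kHz, appears at 2.3 kHz.
22.8 kHz mod fs = 1.4 kHz.
1.4 kHz ≤ fs/2 = 2.675 kHz, appears at 1.4 kHz.
Distinct values: {0.7 kHz, 1.4 kHz, 2.05 kHz, 2.3 kHz} → 4.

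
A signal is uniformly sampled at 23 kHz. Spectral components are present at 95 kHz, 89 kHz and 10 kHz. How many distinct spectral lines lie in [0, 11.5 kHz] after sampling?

fs/2 = 11.5 kHz.
95 kHz mod fs = 3 kHz.
3 kHz ≤ fs/2 = 11.5 kHz, appears at 3 kHz.
89 kHz mod fs = 20 kHz.
20 kHz > fs/2 = 11.5 kHz, folds to fs − 20 kHz = 3 kHz.
10 kHz ≤ fs/2 = 11.5 kHz, passes unchanged.
Distinct values: {3 kHz, 10 kHz} → 2.

2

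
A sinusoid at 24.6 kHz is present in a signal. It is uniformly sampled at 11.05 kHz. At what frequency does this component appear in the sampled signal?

24.6 kHz mod fs = 2.5 kHz.
2.5 kHz ≤ fs/2 = 5.525 kHz, appears at 2.5 kHz.

2.5 kHz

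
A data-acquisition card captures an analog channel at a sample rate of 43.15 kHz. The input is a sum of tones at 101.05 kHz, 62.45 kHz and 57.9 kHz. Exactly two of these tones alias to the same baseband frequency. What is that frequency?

14.75 kHz

fs/2 = 21.575 kHz.
101.05 kHz mod fs = 14.75 kHz.
14.75 kHz ≤ fs/2 = 21.575 kHz, appears at 14.75 kHz.
62.45 kHz mod fs = 19.3 kHz.
19.3 kHz ≤ fs/2 = 21.575 kHz, appears at 19.3 kHz.
57.9 kHz mod fs = 14.75 kHz.
14.75 kHz ≤ fs/2 = 21.575 kHz, appears at 14.75 kHz.
57.9 kHz and 101.05 kHz both map to 14.75 kHz.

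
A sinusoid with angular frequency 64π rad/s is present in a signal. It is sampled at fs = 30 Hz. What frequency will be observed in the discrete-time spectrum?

ω = 64π rad/s → f = ω/(2π) = 32 Hz.
32 Hz mod fs = 2 Hz.
2 Hz ≤ fs/2 = 15 Hz, appears at 2 Hz.

2 Hz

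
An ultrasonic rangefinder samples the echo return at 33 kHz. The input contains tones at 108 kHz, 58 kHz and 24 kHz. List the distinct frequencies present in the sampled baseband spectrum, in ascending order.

fs/2 = 16.5 kHz.
108 kHz mod fs = 9 kHz.
9 kHz ≤ fs/2 = 16.5 kHz, appears at 9 kHz.
58 kHz mod fs = 25 kHz.
25 kHz > fs/2 = 16.5 kHz, folds to fs − 25 kHz = 8 kHz.
24 kHz > fs/2 = 16.5 kHz, folds to fs − 24 kHz = 9 kHz.
Distinct values: {8 kHz, 9 kHz}.

8 kHz, 9 kHz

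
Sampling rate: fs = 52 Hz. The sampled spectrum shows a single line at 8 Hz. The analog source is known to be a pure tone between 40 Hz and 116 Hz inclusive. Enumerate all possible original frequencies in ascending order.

Frequencies that alias to 8 Hz are k·fs ± 8 Hz for integer k ≥ 0.
k=0: 8 Hz.
k=1: 44 Hz, 60 Hz.
k=2: 96 Hz, 112 Hz.
k=3: 148 Hz, 164 Hz.
Within [40 Hz, 116 Hz]: 44 Hz, 60 Hz, 96 Hz, 112 Hz.

44 Hz, 60 Hz, 96 Hz, 112 Hz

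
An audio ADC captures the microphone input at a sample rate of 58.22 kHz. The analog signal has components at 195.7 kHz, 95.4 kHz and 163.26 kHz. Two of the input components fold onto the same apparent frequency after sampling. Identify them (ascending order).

95.4 kHz, 195.7 kHz

fs/2 = 29.11 kHz.
195.7 kHz mod fs = 21.04 kHz.
21.04 kHz ≤ fs/2 = 29.11 kHz, appears at 21.04 kHz.
95.4 kHz mod fs = 37.18 kHz.
37.18 kHz > fs/2 = 29.11 kHz, folds to fs − 37.18 kHz = 21.04 kHz.
163.26 kHz mod fs = 46.82 kHz.
46.82 kHz > fs/2 = 29.11 kHz, folds to fs − 46.82 kHz = 11.4 kHz.
95.4 kHz and 195.7 kHz both map to 21.04 kHz.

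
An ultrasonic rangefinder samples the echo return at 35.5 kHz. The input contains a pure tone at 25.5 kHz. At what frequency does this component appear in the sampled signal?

10 kHz

25.5 kHz > fs/2 = 17.75 kHz, folds to fs − 25.5 kHz = 10 kHz.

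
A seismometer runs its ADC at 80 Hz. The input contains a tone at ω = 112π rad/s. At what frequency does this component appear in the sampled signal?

ω = 112π rad/s → f = ω/(2π) = 56 Hz.
56 Hz > fs/2 = 40 Hz, folds to fs − 56 Hz = 24 Hz.

24 Hz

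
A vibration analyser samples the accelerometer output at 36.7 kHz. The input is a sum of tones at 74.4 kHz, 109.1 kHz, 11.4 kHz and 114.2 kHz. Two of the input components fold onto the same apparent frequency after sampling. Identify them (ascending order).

fs/2 = 18.35 kHz.
74.4 kHz mod fs = 1 kHz.
1 kHz ≤ fs/2 = 18.35 kHz, appears at 1 kHz.
109.1 kHz mod fs = 35.7 kHz.
35.7 kHz > fs/2 = 18.35 kHz, folds to fs − 35.7 kHz = 1 kHz.
11.4 kHz ≤ fs/2 = 18.35 kHz, passes unchanged.
114.2 kHz mod fs = 4.1 kHz.
4.1 kHz ≤ fs/2 = 18.35 kHz, appears at 4.1 kHz.
74.4 kHz and 109.1 kHz both map to 1 kHz.

74.4 kHz, 109.1 kHz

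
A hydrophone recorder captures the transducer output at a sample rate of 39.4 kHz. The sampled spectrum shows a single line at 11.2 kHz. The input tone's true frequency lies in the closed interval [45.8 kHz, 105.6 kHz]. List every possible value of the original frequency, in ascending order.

Frequencies that alias to 11.2 kHz are k·fs ± 11.2 kHz for integer k ≥ 0.
k=0: 11.2 kHz.
k=1: 28.2 kHz, 50.6 kHz.
k=2: 67.6 kHz, 90 kHz.
k=3: 107 kHz, 129.4 kHz.
Within [45.8 kHz, 105.6 kHz]: 50.6 kHz, 67.6 kHz, 90 kHz.

50.6 kHz, 67.6 kHz, 90 kHz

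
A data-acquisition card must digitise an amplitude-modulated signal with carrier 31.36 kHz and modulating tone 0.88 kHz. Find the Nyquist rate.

AM sidebands sit at fc ± fm = 30.48 kHz and 32.24 kHz.
Highest-frequency component: 32.24 kHz.
Nyquist rate = 2 × 32.24 kHz = 64.48 kHz.

64.48 kHz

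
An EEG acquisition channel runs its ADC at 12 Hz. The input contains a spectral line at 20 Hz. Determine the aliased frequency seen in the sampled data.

20 Hz mod fs = 8 Hz.
8 Hz > fs/2 = 6 Hz, folds to fs − 8 Hz = 4 Hz.

4 Hz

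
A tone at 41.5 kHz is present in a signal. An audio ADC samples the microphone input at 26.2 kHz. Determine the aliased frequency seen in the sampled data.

41.5 kHz mod fs = 15.3 kHz.
15.3 kHz > fs/2 = 13.1 kHz, folds to fs − 15.3 kHz = 10.9 kHz.

10.9 kHz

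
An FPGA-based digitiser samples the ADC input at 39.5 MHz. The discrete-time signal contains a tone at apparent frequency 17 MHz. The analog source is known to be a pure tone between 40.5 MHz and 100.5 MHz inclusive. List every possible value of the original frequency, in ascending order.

Frequencies that alias to 17 MHz are k·fs ± 17 MHz for integer k ≥ 0.
k=0: 17 MHz.
k=1: 22.5 MHz, 56.5 MHz.
k=2: 62 MHz, 96 MHz.
k=3: 101.5 MHz, 135.5 MHz.
Within [40.5 MHz, 100.5 MHz]: 56.5 MHz, 62 MHz, 96 MHz.

56.5 MHz, 62 MHz, 96 MHz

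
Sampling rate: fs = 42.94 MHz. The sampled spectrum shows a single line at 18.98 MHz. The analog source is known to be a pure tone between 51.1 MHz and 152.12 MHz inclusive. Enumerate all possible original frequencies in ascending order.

Frequencies that alias to 18.98 MHz are k·fs ± 18.98 MHz for integer k ≥ 0.
k=0: 18.98 MHz.
k=1: 23.96 MHz, 61.92 MHz.
k=2: 66.9 MHz, 104.86 MHz.
k=3: 109.84 MHz, 147.8 MHz.
k=4: 152.78 MHz, 190.74 MHz.
Within [51.1 MHz, 152.12 MHz]: 61.92 MHz, 66.9 MHz, 104.86 MHz, 109.84 MHz, 147.8 MHz.

61.92 MHz, 66.9 MHz, 104.86 MHz, 109.84 MHz, 147.8 MHz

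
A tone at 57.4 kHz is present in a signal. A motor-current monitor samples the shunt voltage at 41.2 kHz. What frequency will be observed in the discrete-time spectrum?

57.4 kHz mod fs = 16.2 kHz.
16.2 kHz ≤ fs/2 = 20.6 kHz, appears at 16.2 kHz.

16.2 kHz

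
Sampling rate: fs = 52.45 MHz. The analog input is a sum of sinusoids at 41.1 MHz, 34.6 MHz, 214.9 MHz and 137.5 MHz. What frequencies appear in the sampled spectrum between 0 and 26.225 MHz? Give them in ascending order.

5.1 MHz, 11.35 MHz, 17.85 MHz, 19.85 MHz

fs/2 = 26.225 MHz.
41.1 MHz > fs/2 = 26.225 MHz, folds to fs − 41.1 MHz = 11.35 MHz.
34.6 MHz > fs/2 = 26.225 MHz, folds to fs − 34.6 MHz = 17.85 MHz.
214.9 MHz mod fs = 5.1 MHz.
5.1 MHz ≤ fs/2 = 26.225 MHz, appears at 5.1 MHz.
137.5 MHz mod fs = 32.6 MHz.
32.6 MHz > fs/2 = 26.225 MHz, folds to fs − 32.6 MHz = 19.85 MHz.
Distinct values: {5.1 MHz, 11.35 MHz, 17.85 MHz, 19.85 MHz}.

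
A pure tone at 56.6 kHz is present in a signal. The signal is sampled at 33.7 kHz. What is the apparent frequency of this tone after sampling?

10.8 kHz

56.6 kHz mod fs = 22.9 kHz.
22.9 kHz > fs/2 = 16.85 kHz, folds to fs − 22.9 kHz = 10.8 kHz.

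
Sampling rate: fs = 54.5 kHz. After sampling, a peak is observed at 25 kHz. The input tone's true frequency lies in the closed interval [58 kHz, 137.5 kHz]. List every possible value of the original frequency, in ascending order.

79.5 kHz, 84 kHz, 134 kHz

Frequencies that alias to 25 kHz are k·fs ± 25 kHz for integer k ≥ 0.
k=0: 25 kHz.
k=1: 29.5 kHz, 79.5 kHz.
k=2: 84 kHz, 134 kHz.
k=3: 138.5 kHz, 188.5 kHz.
Within [58 kHz, 137.5 kHz]: 79.5 kHz, 84 kHz, 134 kHz.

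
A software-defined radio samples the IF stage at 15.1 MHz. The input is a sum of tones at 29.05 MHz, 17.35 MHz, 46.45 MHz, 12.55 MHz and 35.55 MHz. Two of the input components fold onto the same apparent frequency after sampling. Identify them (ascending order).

29.05 MHz, 46.45 MHz

fs/2 = 7.55 MHz.
29.05 MHz mod fs = 13.95 MHz.
13.95 MHz > fs/2 = 7.55 MHz, folds to fs − 13.95 MHz = 1.15 MHz.
17.35 MHz mod fs = 2.25 MHz.
2.25 MHz ≤ fs/2 = 7.55 MHz, appears at 2.25 MHz.
46.45 MHz mod fs = 1.15 MHz.
1.15 MHz ≤ fs/2 = 7.55 MHz, appears at 1.15 MHz.
12.55 MHz > fs/2 = 7.55 MHz, folds to fs − 12.55 MHz = 2.55 MHz.
35.55 MHz mod fs = 5.35 MHz.
5.35 MHz ≤ fs/2 = 7.55 MHz, appears at 5.35 MHz.
29.05 MHz and 46.45 MHz both map to 1.15 MHz.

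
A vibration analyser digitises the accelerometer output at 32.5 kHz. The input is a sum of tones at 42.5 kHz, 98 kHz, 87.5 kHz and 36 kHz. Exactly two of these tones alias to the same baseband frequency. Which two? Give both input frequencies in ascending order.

42.5 kHz, 87.5 kHz

fs/2 = 16.25 kHz.
42.5 kHz mod fs = 10 kHz.
10 kHz ≤ fs/2 = 16.25 kHz, appears at 10 kHz.
98 kHz mod fs = 0.5 kHz.
0.5 kHz ≤ fs/2 = 16.25 kHz, appears at 0.5 kHz.
87.5 kHz mod fs = 22.5 kHz.
22.5 kHz > fs/2 = 16.25 kHz, folds to fs − 22.5 kHz = 10 kHz.
36 kHz mod fs = 3.5 kHz.
3.5 kHz ≤ fs/2 = 16.25 kHz, appears at 3.5 kHz.
42.5 kHz and 87.5 kHz both map to 10 kHz.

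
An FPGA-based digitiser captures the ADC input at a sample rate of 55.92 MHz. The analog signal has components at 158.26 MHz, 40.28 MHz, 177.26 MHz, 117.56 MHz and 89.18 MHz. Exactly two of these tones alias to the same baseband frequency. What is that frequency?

fs/2 = 27.96 MHz.
158.26 MHz mod fs = 46.42 MHz.
46.42 MHz > fs/2 = 27.96 MHz, folds to fs − 46.42 MHz = 9.5 MHz.
40.28 MHz > fs/2 = 27.96 MHz, folds to fs − 40.28 MHz = 15.64 MHz.
177.26 MHz mod fs = 9.5 MHz.
9.5 MHz ≤ fs/2 = 27.96 MHz, appears at 9.5 MHz.
117.56 MHz mod fs = 5.72 MHz.
5.72 MHz ≤ fs/2 = 27.96 MHz, appears at 5.72 MHz.
89.18 MHz mod fs = 33.26 MHz.
33.26 MHz > fs/2 = 27.96 MHz, folds to fs − 33.26 MHz = 22.66 MHz.
158.26 MHz and 177.26 MHz both map to 9.5 MHz.

9.5 MHz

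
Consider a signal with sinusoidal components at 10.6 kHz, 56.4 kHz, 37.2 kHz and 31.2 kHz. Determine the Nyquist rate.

112.8 kHz

Highest-frequency component: 56.4 kHz.
Nyquist rate = 2 × 56.4 kHz = 112.8 kHz.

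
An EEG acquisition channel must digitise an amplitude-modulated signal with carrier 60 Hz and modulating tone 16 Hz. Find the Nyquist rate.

152 Hz

AM sidebands sit at fc ± fm = 44 Hz and 76 Hz.
Highest-frequency component: 76 Hz.
Nyquist rate = 2 × 76 Hz = 152 Hz.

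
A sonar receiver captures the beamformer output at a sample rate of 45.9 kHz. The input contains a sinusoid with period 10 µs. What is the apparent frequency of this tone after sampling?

T = 10 µs → f = 1/T = 100 kHz.
100 kHz mod fs = 8.2 kHz.
8.2 kHz ≤ fs/2 = 22.95 kHz, appears at 8.2 kHz.

8.2 kHz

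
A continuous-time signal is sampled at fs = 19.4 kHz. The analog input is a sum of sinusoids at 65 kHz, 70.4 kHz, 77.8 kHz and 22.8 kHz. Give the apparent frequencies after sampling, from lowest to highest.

0.2 kHz, 3.4 kHz, 6.8 kHz, 7.2 kHz

fs/2 = 9.7 kHz.
65 kHz mod fs = 6.8 kHz.
6.8 kHz ≤ fs/2 = 9.7 kHz, appears at 6.8 kHz.
70.4 kHz mod fs = 12.2 kHz.
12.2 kHz > fs/2 = 9.7 kHz, folds to fs − 12.2 kHz = 7.2 kHz.
77.8 kHz mod fs = 0.2 kHz.
0.2 kHz ≤ fs/2 = 9.7 kHz, appears at 0.2 kHz.
22.8 kHz mod fs = 3.4 kHz.
3.4 kHz ≤ fs/2 = 9.7 kHz, appears at 3.4 kHz.
Distinct values: {0.2 kHz, 3.4 kHz, 6.8 kHz, 7.2 kHz}.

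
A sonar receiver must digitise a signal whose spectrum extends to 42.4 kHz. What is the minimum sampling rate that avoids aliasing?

84.8 kHz

Nyquist rate = 2 × 42.4 kHz = 84.8 kHz.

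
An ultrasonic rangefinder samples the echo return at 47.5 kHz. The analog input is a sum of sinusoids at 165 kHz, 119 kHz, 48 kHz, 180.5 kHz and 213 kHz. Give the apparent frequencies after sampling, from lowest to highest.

fs/2 = 23.75 kHz.
165 kHz mod fs = 22.5 kHz.
22.5 kHz ≤ fs/2 = 23.75 kHz, appears at 22.5 kHz.
119 kHz mod fs = 24 kHz.
24 kHz > fs/2 = 23.75 kHz, folds to fs − 24 kHz = 23.5 kHz.
48 kHz mod fs = 0.5 kHz.
0.5 kHz ≤ fs/2 = 23.75 kHz, appears at 0.5 kHz.
180.5 kHz mod fs = 38 kHz.
38 kHz > fs/2 = 23.75 kHz, folds to fs − 38 kHz = 9.5 kHz.
213 kHz mod fs = 23 kHz.
23 kHz ≤ fs/2 = 23.75 kHz, appears at 23 kHz.
Distinct values: {0.5 kHz, 9.5 kHz, 22.5 kHz, 23 kHz, 23.5 kHz}.

0.5 kHz, 9.5 kHz, 22.5 kHz, 23 kHz, 23.5 kHz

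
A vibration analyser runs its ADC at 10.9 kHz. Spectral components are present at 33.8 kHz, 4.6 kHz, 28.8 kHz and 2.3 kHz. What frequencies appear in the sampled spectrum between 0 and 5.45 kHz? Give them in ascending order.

fs/2 = 5.45 kHz.
33.8 kHz mod fs = 1.1 kHz.
1.1 kHz ≤ fs/2 = 5.45 kHz, appears at 1.1 kHz.
4.6 kHz ≤ fs/2 = 5.45 kHz, passes unchanged.
28.8 kHz mod fs = 7 kHz.
7 kHz > fs/2 = 5.45 kHz, folds to fs − 7 kHz = 3.9 kHz.
2.3 kHz ≤ fs/2 = 5.45 kHz, passes unchanged.
Distinct values: {1.1 kHz, 2.3 kHz, 3.9 kHz, 4.6 kHz}.

1.1 kHz, 2.3 kHz, 3.9 kHz, 4.6 kHz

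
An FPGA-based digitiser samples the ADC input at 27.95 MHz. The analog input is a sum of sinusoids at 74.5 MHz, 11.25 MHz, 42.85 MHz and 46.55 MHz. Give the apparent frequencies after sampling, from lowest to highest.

fs/2 = 13.975 MHz.
74.5 MHz mod fs = 18.6 MHz.
18.6 MHz > fs/2 = 13.975 MHz, folds to fs − 18.6 MHz = 9.35 MHz.
11.25 MHz ≤ fs/2 = 13.975 MHz, passes unchanged.
42.85 MHz mod fs = 14.9 MHz.
14.9 MHz > fs/2 = 13.975 MHz, folds to fs − 14.9 MHz = 13.05 MHz.
46.55 MHz mod fs = 18.6 MHz.
18.6 MHz > fs/2 = 13.975 MHz, folds to fs − 18.6 MHz = 9.35 MHz.
Distinct values: {9.35 MHz, 11.25 MHz, 13.05 MHz}.

9.35 MHz, 11.25 MHz, 13.05 MHz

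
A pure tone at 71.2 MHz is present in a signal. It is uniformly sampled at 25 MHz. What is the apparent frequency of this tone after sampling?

3.8 MHz

71.2 MHz mod fs = 21.2 MHz.
21.2 MHz > fs/2 = 12.5 MHz, folds to fs − 21.2 MHz = 3.8 MHz.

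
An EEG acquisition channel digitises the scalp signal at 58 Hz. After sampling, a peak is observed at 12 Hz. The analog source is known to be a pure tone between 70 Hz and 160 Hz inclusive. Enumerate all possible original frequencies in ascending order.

70 Hz, 104 Hz, 128 Hz

Frequencies that alias to 12 Hz are k·fs ± 12 Hz for integer k ≥ 0.
k=0: 12 Hz.
k=1: 46 Hz, 70 Hz.
k=2: 104 Hz, 128 Hz.
k=3: 162 Hz, 186 Hz.
Within [70 Hz, 160 Hz]: 70 Hz, 104 Hz, 128 Hz.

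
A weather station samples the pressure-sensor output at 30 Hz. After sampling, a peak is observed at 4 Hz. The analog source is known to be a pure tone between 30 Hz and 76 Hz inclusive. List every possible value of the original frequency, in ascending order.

34 Hz, 56 Hz, 64 Hz

Frequencies that alias to 4 Hz are k·fs ± 4 Hz for integer k ≥ 0.
k=0: 4 Hz.
k=1: 26 Hz, 34 Hz.
k=2: 56 Hz, 64 Hz.
k=3: 86 Hz, 94 Hz.
Within [30 Hz, 76 Hz]: 34 Hz, 56 Hz, 64 Hz.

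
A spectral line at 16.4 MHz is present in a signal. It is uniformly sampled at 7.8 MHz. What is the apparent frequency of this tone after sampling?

16.4 MHz mod fs = 0.8 MHz.
0.8 MHz ≤ fs/2 = 3.9 MHz, appears at 0.8 MHz.

0.8 MHz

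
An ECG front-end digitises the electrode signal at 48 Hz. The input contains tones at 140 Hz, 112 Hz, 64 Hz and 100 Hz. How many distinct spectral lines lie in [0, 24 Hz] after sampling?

fs/2 = 24 Hz.
140 Hz mod fs = 44 Hz.
44 Hz > fs/2 = 24 Hz, folds to fs − 44 Hz = 4 Hz.
112 Hz mod fs = 16 Hz.
16 Hz ≤ fs/2 = 24 Hz, appears at 16 Hz.
64 Hz mod fs = 16 Hz.
16 Hz ≤ fs/2 = 24 Hz, appears at 16 Hz.
100 Hz mod fs = 4 Hz.
4 Hz ≤ fs/2 = 24 Hz, appears at 4 Hz.
Distinct values: {4 Hz, 16 Hz} → 2.

2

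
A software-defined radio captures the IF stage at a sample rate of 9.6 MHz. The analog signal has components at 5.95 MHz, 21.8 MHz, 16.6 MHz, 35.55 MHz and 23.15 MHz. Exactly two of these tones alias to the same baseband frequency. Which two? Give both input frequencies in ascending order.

16.6 MHz, 21.8 MHz

fs/2 = 4.8 MHz.
5.95 MHz > fs/2 = 4.8 MHz, folds to fs − 5.95 MHz = 3.65 MHz.
21.8 MHz mod fs = 2.6 MHz.
2.6 MHz ≤ fs/2 = 4.8 MHz, appears at 2.6 MHz.
16.6 MHz mod fs = 7 MHz.
7 MHz > fs/2 = 4.8 MHz, folds to fs − 7 MHz = 2.6 MHz.
35.55 MHz mod fs = 6.75 MHz.
6.75 MHz > fs/2 = 4.8 MHz, folds to fs − 6.75 MHz = 2.85 MHz.
23.15 MHz mod fs = 3.95 MHz.
3.95 MHz ≤ fs/2 = 4.8 MHz, appears at 3.95 MHz.
16.6 MHz and 21.8 MHz both map to 2.6 MHz.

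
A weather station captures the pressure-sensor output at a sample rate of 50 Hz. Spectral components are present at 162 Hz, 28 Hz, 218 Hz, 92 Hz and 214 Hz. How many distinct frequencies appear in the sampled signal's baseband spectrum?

5

fs/2 = 25 Hz.
162 Hz mod fs = 12 Hz.
12 Hz ≤ fs/2 = 25 Hz, appears at 12 Hz.
28 Hz > fs/2 = 25 Hz, folds to fs − 28 Hz = 22 Hz.
218 Hz mod fs = 18 Hz.
18 Hz ≤ fs/2 = 25 Hz, appears at 18 Hz.
92 Hz mod fs = 42 Hz.
42 Hz > fs/2 = 25 Hz, folds to fs − 42 Hz = 8 Hz.
214 Hz mod fs = 14 Hz.
14 Hz ≤ fs/2 = 25 Hz, appears at 14 Hz.
Distinct values: {8 Hz, 12 Hz, 14 Hz, 18 Hz, 22 Hz} → 5.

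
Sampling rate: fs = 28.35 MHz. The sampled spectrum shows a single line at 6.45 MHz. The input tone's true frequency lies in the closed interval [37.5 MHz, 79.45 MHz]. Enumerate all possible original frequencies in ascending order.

Frequencies that alias to 6.45 MHz are k·fs ± 6.45 MHz for integer k ≥ 0.
k=0: 6.45 MHz.
k=1: 21.9 MHz, 34.8 MHz.
k=2: 50.25 MHz, 63.15 MHz.
k=3: 78.6 MHz, 91.5 MHz.
k=4: 106.95 MHz, 119.85 MHz.
Within [37.5 MHz, 79.45 MHz]: 50.25 MHz, 63.15 MHz, 78.6 MHz.

50.25 MHz, 63.15 MHz, 78.6 MHz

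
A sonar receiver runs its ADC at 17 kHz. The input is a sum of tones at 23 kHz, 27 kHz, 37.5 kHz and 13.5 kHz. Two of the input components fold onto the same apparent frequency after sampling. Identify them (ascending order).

fs/2 = 8.5 kHz.
23 kHz mod fs = 6 kHz.
6 kHz ≤ fs/2 = 8.5 kHz, appears at 6 kHz.
27 kHz mod fs = 10 kHz.
10 kHz > fs/2 = 8.5 kHz, folds to fs − 10 kHz = 7 kHz.
37.5 kHz mod fs = 3.5 kHz.
3.5 kHz ≤ fs/2 = 8.5 kHz, appears at 3.5 kHz.
13.5 kHz > fs/2 = 8.5 kHz, folds to fs − 13.5 kHz = 3.5 kHz.
13.5 kHz and 37.5 kHz both map to 3.5 kHz.

13.5 kHz, 37.5 kHz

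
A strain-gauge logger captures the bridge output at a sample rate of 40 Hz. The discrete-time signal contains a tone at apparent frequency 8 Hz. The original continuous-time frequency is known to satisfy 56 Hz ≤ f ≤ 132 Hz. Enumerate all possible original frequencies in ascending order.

72 Hz, 88 Hz, 112 Hz, 128 Hz

Frequencies that alias to 8 Hz are k·fs ± 8 Hz for integer k ≥ 0.
k=0: 8 Hz.
k=1: 32 Hz, 48 Hz.
k=2: 72 Hz, 88 Hz.
k=3: 112 Hz, 128 Hz.
k=4: 152 Hz, 168 Hz.
Within [56 Hz, 132 Hz]: 72 Hz, 88 Hz, 112 Hz, 128 Hz.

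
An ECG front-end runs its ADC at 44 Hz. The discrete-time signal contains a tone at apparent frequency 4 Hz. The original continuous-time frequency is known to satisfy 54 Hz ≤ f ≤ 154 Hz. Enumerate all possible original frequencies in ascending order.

Frequencies that alias to 4 Hz are k·fs ± 4 Hz for integer k ≥ 0.
k=0: 4 Hz.
k=1: 40 Hz, 48 Hz.
k=2: 84 Hz, 92 Hz.
k=3: 128 Hz, 136 Hz.
k=4: 172 Hz, 180 Hz.
Within [54 Hz, 154 Hz]: 84 Hz, 92 Hz, 128 Hz, 136 Hz.

84 Hz, 92 Hz, 128 Hz, 136 Hz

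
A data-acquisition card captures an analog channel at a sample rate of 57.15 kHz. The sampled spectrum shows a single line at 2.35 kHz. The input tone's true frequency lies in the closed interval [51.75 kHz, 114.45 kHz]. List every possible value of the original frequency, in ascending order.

Frequencies that alias to 2.35 kHz are k·fs ± 2.35 kHz for integer k ≥ 0.
k=0: 2.35 kHz.
k=1: 54.8 kHz, 59.5 kHz.
k=2: 111.95 kHz, 116.65 kHz.
k=3: 169.1 kHz, 173.8 kHz.
Within [51.75 kHz, 114.45 kHz]: 54.8 kHz, 59.5 kHz, 111.95 kHz.

54.8 kHz, 59.5 kHz, 111.95 kHz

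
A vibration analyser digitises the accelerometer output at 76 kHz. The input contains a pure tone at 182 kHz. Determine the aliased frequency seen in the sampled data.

182 kHz mod fs = 30 kHz.
30 kHz ≤ fs/2 = 38 kHz, appears at 30 kHz.

30 kHz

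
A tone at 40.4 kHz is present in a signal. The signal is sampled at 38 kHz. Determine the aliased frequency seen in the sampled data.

2.4 kHz

40.4 kHz mod fs = 2.4 kHz.
2.4 kHz ≤ fs/2 = 19 kHz, appears at 2.4 kHz.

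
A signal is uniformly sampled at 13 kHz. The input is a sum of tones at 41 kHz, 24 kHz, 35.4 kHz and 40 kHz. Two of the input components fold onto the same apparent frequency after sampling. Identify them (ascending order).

24 kHz, 41 kHz

fs/2 = 6.5 kHz.
41 kHz mod fs = 2 kHz.
2 kHz ≤ fs/2 = 6.5 kHz, appears at 2 kHz.
24 kHz mod fs = 11 kHz.
11 kHz > fs/2 = 6.5 kHz, folds to fs − 11 kHz = 2 kHz.
35.4 kHz mod fs = 9.4 kHz.
9.4 kHz > fs/2 = 6.5 kHz, folds to fs − 9.4 kHz = 3.6 kHz.
40 kHz mod fs = 1 kHz.
1 kHz ≤ fs/2 = 6.5 kHz, appears at 1 kHz.
24 kHz and 41 kHz both map to 2 kHz.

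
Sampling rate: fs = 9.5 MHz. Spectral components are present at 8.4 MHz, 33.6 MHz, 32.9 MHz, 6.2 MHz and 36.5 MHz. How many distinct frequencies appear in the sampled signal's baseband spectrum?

fs/2 = 4.75 MHz.
8.4 MHz > fs/2 = 4.75 MHz, folds to fs − 8.4 MHz = 1.1 MHz.
33.6 MHz mod fs = 5.1 MHz.
5.1 MHz > fs/2 = 4.75 MHz, folds to fs − 5.1 MHz = 4.4 MHz.
32.9 MHz mod fs = 4.4 MHz.
4.4 MHz ≤ fs/2 = 4.75 MHz, appears at 4.4 MHz.
6.2 MHz > fs/2 = 4.75 MHz, folds to fs − 6.2 MHz = 3.3 MHz.
36.5 MHz mod fs = 8 MHz.
8 MHz > fs/2 = 4.75 MHz, folds to fs − 8 MHz = 1.5 MHz.
Distinct values: {1.1 MHz, 1.5 MHz, 3.3 MHz, 4.4 MHz} → 4.

4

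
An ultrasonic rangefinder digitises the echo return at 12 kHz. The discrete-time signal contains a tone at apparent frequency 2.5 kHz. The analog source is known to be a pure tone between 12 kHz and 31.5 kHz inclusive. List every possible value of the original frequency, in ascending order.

Frequencies that alias to 2.5 kHz are k·fs ± 2.5 kHz for integer k ≥ 0.
k=0: 2.5 kHz.
k=1: 9.5 kHz, 14.5 kHz.
k=2: 21.5 kHz, 26.5 kHz.
k=3: 33.5 kHz, 38.5 kHz.
Within [12 kHz, 31.5 kHz]: 14.5 kHz, 21.5 kHz, 26.5 kHz.

14.5 kHz, 21.5 kHz, 26.5 kHz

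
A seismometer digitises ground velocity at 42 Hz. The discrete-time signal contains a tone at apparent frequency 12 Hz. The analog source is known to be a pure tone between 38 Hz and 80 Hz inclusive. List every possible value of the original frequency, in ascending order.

54 Hz, 72 Hz

Frequencies that alias to 12 Hz are k·fs ± 12 Hz for integer k ≥ 0.
k=0: 12 Hz.
k=1: 30 Hz, 54 Hz.
k=2: 72 Hz, 96 Hz.
k=3: 114 Hz, 138 Hz.
Within [38 Hz, 80 Hz]: 54 Hz, 72 Hz.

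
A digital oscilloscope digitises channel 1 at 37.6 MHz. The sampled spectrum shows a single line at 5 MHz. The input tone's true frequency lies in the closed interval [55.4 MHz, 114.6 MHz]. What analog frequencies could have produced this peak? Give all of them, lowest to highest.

70.2 MHz, 80.2 MHz, 107.8 MHz

Frequencies that alias to 5 MHz are k·fs ± 5 MHz for integer k ≥ 0.
k=0: 5 MHz.
k=1: 32.6 MHz, 42.6 MHz.
k=2: 70.2 MHz, 80.2 MHz.
k=3: 107.8 MHz, 117.8 MHz.
k=4: 145.4 MHz, 155.4 MHz.
Within [55.4 MHz, 114.6 MHz]: 70.2 MHz, 80.2 MHz, 107.8 MHz.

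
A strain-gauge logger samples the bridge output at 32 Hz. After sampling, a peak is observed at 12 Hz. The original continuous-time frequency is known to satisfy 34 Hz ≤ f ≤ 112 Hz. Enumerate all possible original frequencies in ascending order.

Frequencies that alias to 12 Hz are k·fs ± 12 Hz for integer k ≥ 0.
k=0: 12 Hz.
k=1: 20 Hz, 44 Hz.
k=2: 52 Hz, 76 Hz.
k=3: 84 Hz, 108 Hz.
k=4: 116 Hz, 140 Hz.
Within [34 Hz, 112 Hz]: 44 Hz, 52 Hz, 76 Hz, 84 Hz, 108 Hz.

44 Hz, 52 Hz, 76 Hz, 84 Hz, 108 Hz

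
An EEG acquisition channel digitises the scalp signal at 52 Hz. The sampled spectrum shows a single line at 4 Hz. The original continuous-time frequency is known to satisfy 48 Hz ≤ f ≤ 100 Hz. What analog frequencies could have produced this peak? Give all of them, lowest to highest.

48 Hz, 56 Hz, 100 Hz

Frequencies that alias to 4 Hz are k·fs ± 4 Hz for integer k ≥ 0.
k=0: 4 Hz.
k=1: 48 Hz, 56 Hz.
k=2: 100 Hz, 108 Hz.
k=3: 152 Hz, 160 Hz.
Within [48 Hz, 100 Hz]: 48 Hz, 56 Hz, 100 Hz.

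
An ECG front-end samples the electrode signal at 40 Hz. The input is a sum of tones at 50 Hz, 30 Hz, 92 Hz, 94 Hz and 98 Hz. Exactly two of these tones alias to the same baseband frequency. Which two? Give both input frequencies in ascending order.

fs/2 = 20 Hz.
50 Hz mod fs = 10 Hz.
10 Hz ≤ fs/2 = 20 Hz, appears at 10 Hz.
30 Hz > fs/2 = 20 Hz, folds to fs − 30 Hz = 10 Hz.
92 Hz mod fs = 12 Hz.
12 Hz ≤ fs/2 = 20 Hz, appears at 12 Hz.
94 Hz mod fs = 14 Hz.
14 Hz ≤ fs/2 = 20 Hz, appears at 14 Hz.
98 Hz mod fs = 18 Hz.
18 Hz ≤ fs/2 = 20 Hz, appears at 18 Hz.
30 Hz and 50 Hz both map to 10 Hz.

30 Hz, 50 Hz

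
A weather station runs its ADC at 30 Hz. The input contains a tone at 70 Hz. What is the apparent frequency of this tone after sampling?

70 Hz mod fs = 10 Hz.
10 Hz ≤ fs/2 = 15 Hz, appears at 10 Hz.

10 Hz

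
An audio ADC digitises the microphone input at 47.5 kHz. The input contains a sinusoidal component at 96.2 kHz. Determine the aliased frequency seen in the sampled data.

96.2 kHz mod fs = 1.2 kHz.
1.2 kHz ≤ fs/2 = 23.75 kHz, appears at 1.2 kHz.

1.2 kHz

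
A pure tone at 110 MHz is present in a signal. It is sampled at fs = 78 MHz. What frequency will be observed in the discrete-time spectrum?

32 MHz

110 MHz mod fs = 32 MHz.
32 MHz ≤ fs/2 = 39 MHz, appears at 32 MHz.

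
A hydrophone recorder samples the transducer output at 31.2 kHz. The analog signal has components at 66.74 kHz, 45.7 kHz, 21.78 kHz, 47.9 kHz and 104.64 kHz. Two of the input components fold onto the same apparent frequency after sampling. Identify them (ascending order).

fs/2 = 15.6 kHz.
66.74 kHz mod fs = 4.34 kHz.
4.34 kHz ≤ fs/2 = 15.6 kHz, appears at 4.34 kHz.
45.7 kHz mod fs = 14.5 kHz.
14.5 kHz ≤ fs/2 = 15.6 kHz, appears at 14.5 kHz.
21.78 kHz > fs/2 = 15.6 kHz, folds to fs − 21.78 kHz = 9.42 kHz.
47.9 kHz mod fs = 16.7 kHz.
16.7 kHz > fs/2 = 15.6 kHz, folds to fs − 16.7 kHz = 14.5 kHz.
104.64 kHz mod fs = 11.04 kHz.
11.04 kHz ≤ fs/2 = 15.6 kHz, appears at 11.04 kHz.
45.7 kHz and 47.9 kHz both map to 14.5 kHz.

45.7 kHz, 47.9 kHz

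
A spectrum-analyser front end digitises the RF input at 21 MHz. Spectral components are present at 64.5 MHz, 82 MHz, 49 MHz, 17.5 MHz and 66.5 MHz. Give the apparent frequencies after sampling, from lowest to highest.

1.5 MHz, 2 MHz, 3.5 MHz, 7 MHz

fs/2 = 10.5 MHz.
64.5 MHz mod fs = 1.5 MHz.
1.5 MHz ≤ fs/2 = 10.5 MHz, appears at 1.5 MHz.
82 MHz mod fs = 19 MHz.
19 MHz > fs/2 = 10.5 MHz, folds to fs − 19 MHz = 2 MHz.
49 MHz mod fs = 7 MHz.
7 MHz ≤ fs/2 = 10.5 MHz, appears at 7 MHz.
17.5 MHz > fs/2 = 10.5 MHz, folds to fs − 17.5 MHz = 3.5 MHz.
66.5 MHz mod fs = 3.5 MHz.
3.5 MHz ≤ fs/2 = 10.5 MHz, appears at 3.5 MHz.
Distinct values: {1.5 MHz, 2 MHz, 3.5 MHz, 7 MHz}.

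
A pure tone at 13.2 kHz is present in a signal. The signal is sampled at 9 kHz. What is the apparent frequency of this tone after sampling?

4.2 kHz

13.2 kHz mod fs = 4.2 kHz.
4.2 kHz ≤ fs/2 = 4.5 kHz, appears at 4.2 kHz.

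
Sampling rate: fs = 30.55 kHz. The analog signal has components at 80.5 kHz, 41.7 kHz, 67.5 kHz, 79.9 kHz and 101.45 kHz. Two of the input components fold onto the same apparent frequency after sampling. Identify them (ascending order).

41.7 kHz, 80.5 kHz

fs/2 = 15.275 kHz.
80.5 kHz mod fs = 19.4 kHz.
19.4 kHz > fs/2 = 15.275 kHz, folds to fs − 19.4 kHz = 11.15 kHz.
41.7 kHz mod fs = 11.15 kHz.
11.15 kHz ≤ fs/2 = 15.275 kHz, appears at 11.15 kHz.
67.5 kHz mod fs = 6.4 kHz.
6.4 kHz ≤ fs/2 = 15.275 kHz, appears at 6.4 kHz.
79.9 kHz mod fs = 18.8 kHz.
18.8 kHz > fs/2 = 15.275 kHz, folds to fs − 18.8 kHz = 11.75 kHz.
101.45 kHz mod fs = 9.8 kHz.
9.8 kHz ≤ fs/2 = 15.275 kHz, appears at 9.8 kHz.
41.7 kHz and 80.5 kHz both map to 11.15 kHz.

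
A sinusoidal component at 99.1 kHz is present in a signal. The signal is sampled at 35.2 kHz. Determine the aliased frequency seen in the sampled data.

6.5 kHz

99.1 kHz mod fs = 28.7 kHz.
28.7 kHz > fs/2 = 17.6 kHz, folds to fs − 28.7 kHz = 6.5 kHz.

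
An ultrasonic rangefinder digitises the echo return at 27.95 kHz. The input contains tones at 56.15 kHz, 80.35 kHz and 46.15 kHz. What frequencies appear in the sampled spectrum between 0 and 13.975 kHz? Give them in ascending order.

fs/2 = 13.975 kHz.
56.15 kHz mod fs = 0.25 kHz.
0.25 kHz ≤ fs/2 = 13.975 kHz, appears at 0.25 kHz.
80.35 kHz mod fs = 24.45 kHz.
24.45 kHz > fs/2 = 13.975 kHz, folds to fs − 24.45 kHz = 3.5 kHz.
46.15 kHz mod fs = 18.2 kHz.
18.2 kHz > fs/2 = 13.975 kHz, folds to fs − 18.2 kHz = 9.75 kHz.
Distinct values: {0.25 kHz, 3.5 kHz, 9.75 kHz}.

0.25 kHz, 3.5 kHz, 9.75 kHz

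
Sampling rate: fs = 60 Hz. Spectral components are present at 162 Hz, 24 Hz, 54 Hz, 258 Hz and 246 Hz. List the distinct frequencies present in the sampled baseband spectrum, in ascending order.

6 Hz, 18 Hz, 24 Hz

fs/2 = 30 Hz.
162 Hz mod fs = 42 Hz.
42 Hz > fs/2 = 30 Hz, folds to fs − 42 Hz = 18 Hz.
24 Hz ≤ fs/2 = 30 Hz, passes unchanged.
54 Hz > fs/2 = 30 Hz, folds to fs − 54 Hz = 6 Hz.
258 Hz mod fs = 18 Hz.
18 Hz ≤ fs/2 = 30 Hz, appears at 18 Hz.
246 Hz mod fs = 6 Hz.
6 Hz ≤ fs/2 = 30 Hz, appears at 6 Hz.
Distinct values: {6 Hz, 18 Hz, 24 Hz}.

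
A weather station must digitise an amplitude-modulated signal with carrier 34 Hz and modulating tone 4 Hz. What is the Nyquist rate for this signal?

76 Hz

AM sidebands sit at fc ± fm = 30 Hz and 38 Hz.
Highest-frequency component: 38 Hz.
Nyquist rate = 2 × 38 Hz = 76 Hz.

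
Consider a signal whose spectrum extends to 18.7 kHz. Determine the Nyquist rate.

Nyquist rate = 2 × 18.7 kHz = 37.4 kHz.

37.4 kHz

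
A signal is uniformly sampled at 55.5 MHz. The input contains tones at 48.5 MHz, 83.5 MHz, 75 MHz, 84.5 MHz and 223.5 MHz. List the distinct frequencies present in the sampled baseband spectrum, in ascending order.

fs/2 = 27.75 MHz.
48.5 MHz > fs/2 = 27.75 MHz, folds to fs − 48.5 MHz = 7 MHz.
83.5 MHz mod fs = 28 MHz.
28 MHz > fs/2 = 27.75 MHz, folds to fs − 28 MHz = 27.5 MHz.
75 MHz mod fs = 19.5 MHz.
19.5 MHz ≤ fs/2 = 27.75 MHz, appears at 19.5 MHz.
84.5 MHz mod fs = 29 MHz.
29 MHz > fs/2 = 27.75 MHz, folds to fs − 29 MHz = 26.5 MHz.
223.5 MHz mod fs = 1.5 MHz.
1.5 MHz ≤ fs/2 = 27.75 MHz, appears at 1.5 MHz.
Distinct values: {1.5 MHz, 7 MHz, 19.5 MHz, 26.5 MHz, 27.5 MHz}.

1.5 MHz, 7 MHz, 19.5 MHz, 26.5 MHz, 27.5 MHz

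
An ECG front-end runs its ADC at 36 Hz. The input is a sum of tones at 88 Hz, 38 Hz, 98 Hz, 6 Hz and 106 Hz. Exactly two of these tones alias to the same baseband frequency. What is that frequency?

fs/2 = 18 Hz.
88 Hz mod fs = 16 Hz.
16 Hz ≤ fs/2 = 18 Hz, appears at 16 Hz.
38 Hz mod fs = 2 Hz.
2 Hz ≤ fs/2 = 18 Hz, appears at 2 Hz.
98 Hz mod fs = 26 Hz.
26 Hz > fs/2 = 18 Hz, folds to fs − 26 Hz = 10 Hz.
6 Hz ≤ fs/2 = 18 Hz, passes unchanged.
106 Hz mod fs = 34 Hz.
34 Hz > fs/2 = 18 Hz, folds to fs − 34 Hz = 2 Hz.
38 Hz and 106 Hz both map to 2 Hz.

2 Hz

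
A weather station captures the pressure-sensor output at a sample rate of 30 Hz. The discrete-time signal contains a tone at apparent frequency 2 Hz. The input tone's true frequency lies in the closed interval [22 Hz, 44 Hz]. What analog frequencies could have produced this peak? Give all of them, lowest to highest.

Frequencies that alias to 2 Hz are k·fs ± 2 Hz for integer k ≥ 0.
k=0: 2 Hz.
k=1: 28 Hz, 32 Hz.
k=2: 58 Hz, 62 Hz.
Within [22 Hz, 44 Hz]: 28 Hz, 32 Hz.

28 Hz, 32 Hz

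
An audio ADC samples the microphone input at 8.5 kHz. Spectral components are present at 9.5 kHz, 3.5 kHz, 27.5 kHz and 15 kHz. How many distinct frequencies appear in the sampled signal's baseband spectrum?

fs/2 = 4.25 kHz.
9.5 kHz mod fs = 1 kHz.
1 kHz ≤ fs/2 = 4.25 kHz, appears at 1 kHz.
3.5 kHz ≤ fs/2 = 4.25 kHz, passes unchanged.
27.5 kHz mod fs = 2 kHz.
2 kHz ≤ fs/2 = 4.25 kHz, appears at 2 kHz.
15 kHz mod fs = 6.5 kHz.
6.5 kHz > fs/2 = 4.25 kHz, folds to fs − 6.5 kHz = 2 kHz.
Distinct values: {1 kHz, 2 kHz, 3.5 kHz} → 3.

3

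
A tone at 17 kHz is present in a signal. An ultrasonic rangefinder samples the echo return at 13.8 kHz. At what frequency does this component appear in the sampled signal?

3.2 kHz

17 kHz mod fs = 3.2 kHz.
3.2 kHz ≤ fs/2 = 6.9 kHz, appears at 3.2 kHz.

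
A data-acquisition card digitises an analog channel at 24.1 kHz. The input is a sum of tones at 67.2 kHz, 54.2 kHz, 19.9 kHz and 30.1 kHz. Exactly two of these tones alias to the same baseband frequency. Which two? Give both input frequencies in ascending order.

30.1 kHz, 54.2 kHz

fs/2 = 12.05 kHz.
67.2 kHz mod fs = 19 kHz.
19 kHz > fs/2 = 12.05 kHz, folds to fs − 19 kHz = 5.1 kHz.
54.2 kHz mod fs = 6 kHz.
6 kHz ≤ fs/2 = 12.05 kHz, appears at 6 kHz.
19.9 kHz > fs/2 = 12.05 kHz, folds to fs − 19.9 kHz = 4.2 kHz.
30.1 kHz mod fs = 6 kHz.
6 kHz ≤ fs/2 = 12.05 kHz, appears at 6 kHz.
30.1 kHz and 54.2 kHz both map to 6 kHz.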